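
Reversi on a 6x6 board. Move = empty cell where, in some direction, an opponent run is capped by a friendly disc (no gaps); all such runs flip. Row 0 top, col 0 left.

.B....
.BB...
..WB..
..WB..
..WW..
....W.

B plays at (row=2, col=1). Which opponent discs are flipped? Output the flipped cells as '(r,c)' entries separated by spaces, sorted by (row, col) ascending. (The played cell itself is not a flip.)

Dir NW: first cell '.' (not opp) -> no flip
Dir N: first cell 'B' (not opp) -> no flip
Dir NE: first cell 'B' (not opp) -> no flip
Dir W: first cell '.' (not opp) -> no flip
Dir E: opp run (2,2) capped by B -> flip
Dir SW: first cell '.' (not opp) -> no flip
Dir S: first cell '.' (not opp) -> no flip
Dir SE: opp run (3,2) (4,3) (5,4), next=edge -> no flip

Answer: (2,2)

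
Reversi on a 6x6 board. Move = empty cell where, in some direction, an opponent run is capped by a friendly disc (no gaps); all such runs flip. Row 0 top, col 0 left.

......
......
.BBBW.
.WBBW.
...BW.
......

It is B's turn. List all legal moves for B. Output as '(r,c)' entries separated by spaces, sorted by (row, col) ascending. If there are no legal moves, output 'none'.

Answer: (1,5) (2,5) (3,0) (3,5) (4,0) (4,1) (4,5) (5,5)

Derivation:
(1,3): no bracket -> illegal
(1,4): no bracket -> illegal
(1,5): flips 1 -> legal
(2,0): no bracket -> illegal
(2,5): flips 2 -> legal
(3,0): flips 1 -> legal
(3,5): flips 1 -> legal
(4,0): flips 1 -> legal
(4,1): flips 1 -> legal
(4,2): no bracket -> illegal
(4,5): flips 2 -> legal
(5,3): no bracket -> illegal
(5,4): no bracket -> illegal
(5,5): flips 1 -> legal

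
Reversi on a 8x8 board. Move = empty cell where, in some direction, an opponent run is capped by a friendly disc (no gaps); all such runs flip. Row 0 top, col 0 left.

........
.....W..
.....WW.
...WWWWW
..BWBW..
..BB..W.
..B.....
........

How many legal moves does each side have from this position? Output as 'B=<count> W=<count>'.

Answer: B=6 W=7

Derivation:
-- B to move --
(0,4): no bracket -> illegal
(0,5): no bracket -> illegal
(0,6): no bracket -> illegal
(1,4): no bracket -> illegal
(1,6): flips 3 -> legal
(1,7): flips 2 -> legal
(2,2): flips 1 -> legal
(2,3): flips 2 -> legal
(2,4): flips 2 -> legal
(2,7): no bracket -> illegal
(3,2): no bracket -> illegal
(4,6): flips 1 -> legal
(4,7): no bracket -> illegal
(5,4): no bracket -> illegal
(5,5): no bracket -> illegal
(5,7): no bracket -> illegal
(6,5): no bracket -> illegal
(6,6): no bracket -> illegal
(6,7): no bracket -> illegal
B mobility = 6
-- W to move --
(3,1): no bracket -> illegal
(3,2): no bracket -> illegal
(4,1): flips 1 -> legal
(5,1): flips 1 -> legal
(5,4): flips 1 -> legal
(5,5): flips 1 -> legal
(6,1): flips 1 -> legal
(6,3): flips 1 -> legal
(6,4): no bracket -> illegal
(7,1): flips 3 -> legal
(7,2): no bracket -> illegal
(7,3): no bracket -> illegal
W mobility = 7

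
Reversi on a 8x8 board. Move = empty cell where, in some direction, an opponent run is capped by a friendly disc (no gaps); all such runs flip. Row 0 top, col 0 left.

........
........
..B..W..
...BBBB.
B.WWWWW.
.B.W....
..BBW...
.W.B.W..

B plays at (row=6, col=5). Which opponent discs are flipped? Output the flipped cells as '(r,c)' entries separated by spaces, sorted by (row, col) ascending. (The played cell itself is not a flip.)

Dir NW: first cell '.' (not opp) -> no flip
Dir N: first cell '.' (not opp) -> no flip
Dir NE: first cell '.' (not opp) -> no flip
Dir W: opp run (6,4) capped by B -> flip
Dir E: first cell '.' (not opp) -> no flip
Dir SW: first cell '.' (not opp) -> no flip
Dir S: opp run (7,5), next=edge -> no flip
Dir SE: first cell '.' (not opp) -> no flip

Answer: (6,4)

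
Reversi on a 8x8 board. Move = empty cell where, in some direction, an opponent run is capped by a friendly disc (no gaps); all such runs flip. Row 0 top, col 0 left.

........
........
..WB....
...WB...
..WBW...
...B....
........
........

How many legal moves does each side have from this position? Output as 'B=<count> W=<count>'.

-- B to move --
(1,1): no bracket -> illegal
(1,2): no bracket -> illegal
(1,3): no bracket -> illegal
(2,1): flips 1 -> legal
(2,4): no bracket -> illegal
(3,1): flips 1 -> legal
(3,2): flips 1 -> legal
(3,5): flips 1 -> legal
(4,1): flips 1 -> legal
(4,5): flips 1 -> legal
(5,1): no bracket -> illegal
(5,2): no bracket -> illegal
(5,4): flips 1 -> legal
(5,5): no bracket -> illegal
B mobility = 7
-- W to move --
(1,2): no bracket -> illegal
(1,3): flips 1 -> legal
(1,4): no bracket -> illegal
(2,4): flips 2 -> legal
(2,5): no bracket -> illegal
(3,2): no bracket -> illegal
(3,5): flips 1 -> legal
(4,5): no bracket -> illegal
(5,2): no bracket -> illegal
(5,4): no bracket -> illegal
(6,2): flips 1 -> legal
(6,3): flips 2 -> legal
(6,4): flips 1 -> legal
W mobility = 6

Answer: B=7 W=6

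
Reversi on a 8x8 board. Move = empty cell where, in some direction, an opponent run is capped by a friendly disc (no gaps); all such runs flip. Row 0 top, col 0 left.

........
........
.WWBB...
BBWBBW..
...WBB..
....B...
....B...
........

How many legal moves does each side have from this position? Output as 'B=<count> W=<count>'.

-- B to move --
(1,0): flips 3 -> legal
(1,1): flips 2 -> legal
(1,2): flips 1 -> legal
(1,3): flips 1 -> legal
(2,0): flips 2 -> legal
(2,5): flips 1 -> legal
(2,6): flips 1 -> legal
(3,6): flips 1 -> legal
(4,1): flips 1 -> legal
(4,2): flips 1 -> legal
(4,6): flips 1 -> legal
(5,2): flips 1 -> legal
(5,3): flips 1 -> legal
B mobility = 13
-- W to move --
(1,2): no bracket -> illegal
(1,3): flips 3 -> legal
(1,4): flips 1 -> legal
(1,5): no bracket -> illegal
(2,0): no bracket -> illegal
(2,5): flips 3 -> legal
(3,6): no bracket -> illegal
(4,0): flips 1 -> legal
(4,1): flips 1 -> legal
(4,2): no bracket -> illegal
(4,6): flips 2 -> legal
(5,3): flips 1 -> legal
(5,5): flips 3 -> legal
(5,6): no bracket -> illegal
(6,3): no bracket -> illegal
(6,5): flips 1 -> legal
(7,3): no bracket -> illegal
(7,4): no bracket -> illegal
(7,5): no bracket -> illegal
W mobility = 9

Answer: B=13 W=9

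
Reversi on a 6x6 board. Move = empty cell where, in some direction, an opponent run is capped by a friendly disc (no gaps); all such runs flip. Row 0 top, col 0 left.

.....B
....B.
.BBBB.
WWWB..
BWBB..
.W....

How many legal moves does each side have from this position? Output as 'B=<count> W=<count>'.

Answer: B=2 W=11

Derivation:
-- B to move --
(2,0): flips 2 -> legal
(5,0): flips 2 -> legal
(5,2): no bracket -> illegal
B mobility = 2
-- W to move --
(0,3): no bracket -> illegal
(0,4): no bracket -> illegal
(1,0): flips 1 -> legal
(1,1): flips 1 -> legal
(1,2): flips 2 -> legal
(1,3): flips 1 -> legal
(1,5): flips 3 -> legal
(2,0): no bracket -> illegal
(2,5): no bracket -> illegal
(3,4): flips 1 -> legal
(3,5): no bracket -> illegal
(4,4): flips 2 -> legal
(5,0): flips 1 -> legal
(5,2): flips 1 -> legal
(5,3): flips 1 -> legal
(5,4): flips 1 -> legal
W mobility = 11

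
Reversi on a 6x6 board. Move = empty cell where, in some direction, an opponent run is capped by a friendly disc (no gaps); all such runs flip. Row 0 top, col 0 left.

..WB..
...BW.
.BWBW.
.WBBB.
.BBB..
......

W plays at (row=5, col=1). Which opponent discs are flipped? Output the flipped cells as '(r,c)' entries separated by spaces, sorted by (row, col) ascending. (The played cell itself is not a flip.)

Dir NW: first cell '.' (not opp) -> no flip
Dir N: opp run (4,1) capped by W -> flip
Dir NE: opp run (4,2) (3,3) capped by W -> flip
Dir W: first cell '.' (not opp) -> no flip
Dir E: first cell '.' (not opp) -> no flip
Dir SW: edge -> no flip
Dir S: edge -> no flip
Dir SE: edge -> no flip

Answer: (3,3) (4,1) (4,2)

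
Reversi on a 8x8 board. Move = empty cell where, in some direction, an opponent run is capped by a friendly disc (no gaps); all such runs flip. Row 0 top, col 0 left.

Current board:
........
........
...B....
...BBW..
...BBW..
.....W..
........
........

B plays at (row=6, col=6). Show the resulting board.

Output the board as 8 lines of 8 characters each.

Place B at (6,6); scan 8 dirs for brackets.
Dir NW: opp run (5,5) capped by B -> flip
Dir N: first cell '.' (not opp) -> no flip
Dir NE: first cell '.' (not opp) -> no flip
Dir W: first cell '.' (not opp) -> no flip
Dir E: first cell '.' (not opp) -> no flip
Dir SW: first cell '.' (not opp) -> no flip
Dir S: first cell '.' (not opp) -> no flip
Dir SE: first cell '.' (not opp) -> no flip
All flips: (5,5)

Answer: ........
........
...B....
...BBW..
...BBW..
.....B..
......B.
........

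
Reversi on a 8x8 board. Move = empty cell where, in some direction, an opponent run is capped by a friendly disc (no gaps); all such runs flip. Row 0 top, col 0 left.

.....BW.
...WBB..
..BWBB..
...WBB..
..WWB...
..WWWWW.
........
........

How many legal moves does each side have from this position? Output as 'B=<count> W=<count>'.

-- B to move --
(0,2): flips 1 -> legal
(0,3): no bracket -> illegal
(0,4): flips 1 -> legal
(0,7): flips 1 -> legal
(1,2): flips 2 -> legal
(1,6): no bracket -> illegal
(1,7): no bracket -> illegal
(3,1): no bracket -> illegal
(3,2): flips 2 -> legal
(4,1): flips 2 -> legal
(4,5): no bracket -> illegal
(4,6): no bracket -> illegal
(4,7): no bracket -> illegal
(5,1): flips 2 -> legal
(5,7): no bracket -> illegal
(6,1): flips 2 -> legal
(6,2): flips 1 -> legal
(6,3): no bracket -> illegal
(6,4): flips 1 -> legal
(6,5): no bracket -> illegal
(6,6): flips 1 -> legal
(6,7): no bracket -> illegal
B mobility = 11
-- W to move --
(0,3): no bracket -> illegal
(0,4): flips 5 -> legal
(1,1): flips 1 -> legal
(1,2): no bracket -> illegal
(1,6): flips 4 -> legal
(2,1): flips 1 -> legal
(2,6): flips 4 -> legal
(3,1): flips 1 -> legal
(3,2): no bracket -> illegal
(3,6): flips 2 -> legal
(4,5): flips 2 -> legal
(4,6): flips 2 -> legal
W mobility = 9

Answer: B=11 W=9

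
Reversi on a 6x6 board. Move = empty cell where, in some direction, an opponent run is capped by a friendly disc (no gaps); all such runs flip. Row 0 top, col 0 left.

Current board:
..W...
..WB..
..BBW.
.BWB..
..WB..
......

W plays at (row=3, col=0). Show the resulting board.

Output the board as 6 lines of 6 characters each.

Answer: ..W...
..WB..
..BBW.
WWWB..
..WB..
......

Derivation:
Place W at (3,0); scan 8 dirs for brackets.
Dir NW: edge -> no flip
Dir N: first cell '.' (not opp) -> no flip
Dir NE: first cell '.' (not opp) -> no flip
Dir W: edge -> no flip
Dir E: opp run (3,1) capped by W -> flip
Dir SW: edge -> no flip
Dir S: first cell '.' (not opp) -> no flip
Dir SE: first cell '.' (not opp) -> no flip
All flips: (3,1)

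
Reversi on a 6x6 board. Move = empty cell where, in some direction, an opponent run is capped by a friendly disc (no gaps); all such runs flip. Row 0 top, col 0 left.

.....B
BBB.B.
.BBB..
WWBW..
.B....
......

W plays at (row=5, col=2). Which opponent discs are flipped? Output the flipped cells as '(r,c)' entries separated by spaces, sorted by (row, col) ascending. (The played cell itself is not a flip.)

Dir NW: opp run (4,1) capped by W -> flip
Dir N: first cell '.' (not opp) -> no flip
Dir NE: first cell '.' (not opp) -> no flip
Dir W: first cell '.' (not opp) -> no flip
Dir E: first cell '.' (not opp) -> no flip
Dir SW: edge -> no flip
Dir S: edge -> no flip
Dir SE: edge -> no flip

Answer: (4,1)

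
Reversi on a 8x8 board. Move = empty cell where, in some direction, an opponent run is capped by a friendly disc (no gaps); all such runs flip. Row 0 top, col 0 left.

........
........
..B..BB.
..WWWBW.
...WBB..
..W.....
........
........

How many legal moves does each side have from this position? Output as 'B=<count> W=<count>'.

Answer: B=9 W=8

Derivation:
-- B to move --
(2,1): no bracket -> illegal
(2,3): flips 1 -> legal
(2,4): flips 1 -> legal
(2,7): flips 1 -> legal
(3,1): flips 3 -> legal
(3,7): flips 1 -> legal
(4,1): no bracket -> illegal
(4,2): flips 2 -> legal
(4,6): flips 1 -> legal
(4,7): flips 1 -> legal
(5,1): no bracket -> illegal
(5,3): no bracket -> illegal
(5,4): no bracket -> illegal
(6,1): flips 3 -> legal
(6,2): no bracket -> illegal
(6,3): no bracket -> illegal
B mobility = 9
-- W to move --
(1,1): flips 1 -> legal
(1,2): flips 1 -> legal
(1,3): no bracket -> illegal
(1,4): flips 1 -> legal
(1,5): no bracket -> illegal
(1,6): flips 2 -> legal
(1,7): no bracket -> illegal
(2,1): no bracket -> illegal
(2,3): no bracket -> illegal
(2,4): no bracket -> illegal
(2,7): no bracket -> illegal
(3,1): no bracket -> illegal
(3,7): no bracket -> illegal
(4,6): flips 2 -> legal
(5,3): no bracket -> illegal
(5,4): flips 2 -> legal
(5,5): flips 1 -> legal
(5,6): flips 1 -> legal
W mobility = 8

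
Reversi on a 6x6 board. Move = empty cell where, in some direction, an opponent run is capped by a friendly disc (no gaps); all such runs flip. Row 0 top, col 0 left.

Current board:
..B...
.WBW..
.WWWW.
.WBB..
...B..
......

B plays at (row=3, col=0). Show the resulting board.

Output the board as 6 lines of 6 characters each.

Place B at (3,0); scan 8 dirs for brackets.
Dir NW: edge -> no flip
Dir N: first cell '.' (not opp) -> no flip
Dir NE: opp run (2,1) capped by B -> flip
Dir W: edge -> no flip
Dir E: opp run (3,1) capped by B -> flip
Dir SW: edge -> no flip
Dir S: first cell '.' (not opp) -> no flip
Dir SE: first cell '.' (not opp) -> no flip
All flips: (2,1) (3,1)

Answer: ..B...
.WBW..
.BWWW.
BBBB..
...B..
......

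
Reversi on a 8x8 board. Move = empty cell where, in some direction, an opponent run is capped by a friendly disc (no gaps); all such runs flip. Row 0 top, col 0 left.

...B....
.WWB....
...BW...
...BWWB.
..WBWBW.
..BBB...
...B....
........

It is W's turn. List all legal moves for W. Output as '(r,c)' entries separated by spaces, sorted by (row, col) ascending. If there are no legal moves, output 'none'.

Answer: (0,2) (1,4) (2,2) (2,6) (3,2) (3,7) (5,5) (5,6) (6,1) (6,2) (6,4)

Derivation:
(0,2): flips 1 -> legal
(0,4): no bracket -> illegal
(1,4): flips 1 -> legal
(2,2): flips 2 -> legal
(2,5): no bracket -> illegal
(2,6): flips 1 -> legal
(2,7): no bracket -> illegal
(3,2): flips 1 -> legal
(3,7): flips 1 -> legal
(4,1): no bracket -> illegal
(4,7): no bracket -> illegal
(5,1): no bracket -> illegal
(5,5): flips 1 -> legal
(5,6): flips 1 -> legal
(6,1): flips 2 -> legal
(6,2): flips 2 -> legal
(6,4): flips 2 -> legal
(6,5): no bracket -> illegal
(7,2): no bracket -> illegal
(7,3): no bracket -> illegal
(7,4): no bracket -> illegal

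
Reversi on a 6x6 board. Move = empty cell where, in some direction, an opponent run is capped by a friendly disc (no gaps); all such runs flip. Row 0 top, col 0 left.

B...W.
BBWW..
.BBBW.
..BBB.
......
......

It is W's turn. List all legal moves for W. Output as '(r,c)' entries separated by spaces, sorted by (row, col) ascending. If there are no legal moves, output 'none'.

(0,1): no bracket -> illegal
(0,2): no bracket -> illegal
(1,4): no bracket -> illegal
(2,0): flips 3 -> legal
(2,5): no bracket -> illegal
(3,0): flips 1 -> legal
(3,1): flips 1 -> legal
(3,5): no bracket -> illegal
(4,1): no bracket -> illegal
(4,2): flips 3 -> legal
(4,3): flips 2 -> legal
(4,4): flips 1 -> legal
(4,5): flips 2 -> legal

Answer: (2,0) (3,0) (3,1) (4,2) (4,3) (4,4) (4,5)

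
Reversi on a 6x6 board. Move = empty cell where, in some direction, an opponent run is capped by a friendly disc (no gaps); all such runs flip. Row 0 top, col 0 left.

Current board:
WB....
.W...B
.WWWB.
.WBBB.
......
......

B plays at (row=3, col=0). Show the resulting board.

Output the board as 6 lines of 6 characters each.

Place B at (3,0); scan 8 dirs for brackets.
Dir NW: edge -> no flip
Dir N: first cell '.' (not opp) -> no flip
Dir NE: opp run (2,1), next='.' -> no flip
Dir W: edge -> no flip
Dir E: opp run (3,1) capped by B -> flip
Dir SW: edge -> no flip
Dir S: first cell '.' (not opp) -> no flip
Dir SE: first cell '.' (not opp) -> no flip
All flips: (3,1)

Answer: WB....
.W...B
.WWWB.
BBBBB.
......
......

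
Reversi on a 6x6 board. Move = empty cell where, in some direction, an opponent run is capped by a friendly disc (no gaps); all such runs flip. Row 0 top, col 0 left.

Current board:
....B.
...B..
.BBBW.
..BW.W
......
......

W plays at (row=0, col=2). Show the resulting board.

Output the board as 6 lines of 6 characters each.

Answer: ..W.B.
...W..
.BBBW.
..BW.W
......
......

Derivation:
Place W at (0,2); scan 8 dirs for brackets.
Dir NW: edge -> no flip
Dir N: edge -> no flip
Dir NE: edge -> no flip
Dir W: first cell '.' (not opp) -> no flip
Dir E: first cell '.' (not opp) -> no flip
Dir SW: first cell '.' (not opp) -> no flip
Dir S: first cell '.' (not opp) -> no flip
Dir SE: opp run (1,3) capped by W -> flip
All flips: (1,3)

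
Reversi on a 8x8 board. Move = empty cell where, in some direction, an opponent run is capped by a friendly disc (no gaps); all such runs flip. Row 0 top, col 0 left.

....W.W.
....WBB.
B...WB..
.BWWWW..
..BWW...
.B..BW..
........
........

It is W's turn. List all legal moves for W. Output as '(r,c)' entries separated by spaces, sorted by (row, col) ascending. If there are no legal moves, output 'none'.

(0,5): flips 2 -> legal
(0,7): flips 2 -> legal
(1,0): no bracket -> illegal
(1,1): no bracket -> illegal
(1,7): flips 2 -> legal
(2,1): no bracket -> illegal
(2,2): no bracket -> illegal
(2,6): flips 3 -> legal
(2,7): no bracket -> illegal
(3,0): flips 1 -> legal
(3,6): flips 1 -> legal
(4,0): no bracket -> illegal
(4,1): flips 1 -> legal
(4,5): no bracket -> illegal
(5,0): no bracket -> illegal
(5,2): flips 1 -> legal
(5,3): flips 1 -> legal
(6,0): flips 2 -> legal
(6,1): no bracket -> illegal
(6,2): no bracket -> illegal
(6,3): no bracket -> illegal
(6,4): flips 1 -> legal
(6,5): flips 1 -> legal

Answer: (0,5) (0,7) (1,7) (2,6) (3,0) (3,6) (4,1) (5,2) (5,3) (6,0) (6,4) (6,5)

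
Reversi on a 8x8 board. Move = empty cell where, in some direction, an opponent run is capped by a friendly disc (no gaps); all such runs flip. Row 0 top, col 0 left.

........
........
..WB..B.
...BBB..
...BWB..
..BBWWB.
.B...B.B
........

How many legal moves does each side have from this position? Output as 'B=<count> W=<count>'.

Answer: B=5 W=12

Derivation:
-- B to move --
(1,1): flips 1 -> legal
(1,2): no bracket -> illegal
(1,3): no bracket -> illegal
(2,1): flips 1 -> legal
(3,1): no bracket -> illegal
(3,2): no bracket -> illegal
(4,6): no bracket -> illegal
(6,3): flips 1 -> legal
(6,4): flips 2 -> legal
(6,6): flips 2 -> legal
B mobility = 5
-- W to move --
(1,2): no bracket -> illegal
(1,3): no bracket -> illegal
(1,4): no bracket -> illegal
(1,5): no bracket -> illegal
(1,6): no bracket -> illegal
(1,7): flips 2 -> legal
(2,4): flips 2 -> legal
(2,5): flips 2 -> legal
(2,7): no bracket -> illegal
(3,2): flips 1 -> legal
(3,6): flips 1 -> legal
(3,7): no bracket -> illegal
(4,1): no bracket -> illegal
(4,2): flips 1 -> legal
(4,6): flips 1 -> legal
(4,7): no bracket -> illegal
(5,0): no bracket -> illegal
(5,1): flips 2 -> legal
(5,7): flips 1 -> legal
(6,0): no bracket -> illegal
(6,2): flips 1 -> legal
(6,3): no bracket -> illegal
(6,4): no bracket -> illegal
(6,6): no bracket -> illegal
(7,0): no bracket -> illegal
(7,1): no bracket -> illegal
(7,2): no bracket -> illegal
(7,4): no bracket -> illegal
(7,5): flips 1 -> legal
(7,6): flips 1 -> legal
(7,7): no bracket -> illegal
W mobility = 12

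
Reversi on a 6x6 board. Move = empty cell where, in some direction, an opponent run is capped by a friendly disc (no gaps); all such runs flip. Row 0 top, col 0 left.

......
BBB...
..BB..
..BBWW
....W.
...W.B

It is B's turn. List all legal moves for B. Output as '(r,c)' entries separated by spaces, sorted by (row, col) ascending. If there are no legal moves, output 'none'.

Answer: (4,5)

Derivation:
(2,4): no bracket -> illegal
(2,5): no bracket -> illegal
(4,2): no bracket -> illegal
(4,3): no bracket -> illegal
(4,5): flips 1 -> legal
(5,2): no bracket -> illegal
(5,4): no bracket -> illegal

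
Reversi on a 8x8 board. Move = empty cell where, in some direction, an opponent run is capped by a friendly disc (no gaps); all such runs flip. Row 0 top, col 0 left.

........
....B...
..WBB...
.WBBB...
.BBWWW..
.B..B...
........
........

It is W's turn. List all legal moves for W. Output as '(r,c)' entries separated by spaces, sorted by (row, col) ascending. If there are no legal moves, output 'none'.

(0,3): no bracket -> illegal
(0,4): flips 3 -> legal
(0,5): no bracket -> illegal
(1,2): flips 2 -> legal
(1,3): flips 2 -> legal
(1,5): no bracket -> illegal
(2,1): flips 1 -> legal
(2,5): flips 3 -> legal
(3,0): no bracket -> illegal
(3,5): flips 3 -> legal
(4,0): flips 2 -> legal
(5,0): no bracket -> illegal
(5,2): flips 2 -> legal
(5,3): flips 1 -> legal
(5,5): no bracket -> illegal
(6,0): no bracket -> illegal
(6,1): flips 2 -> legal
(6,2): no bracket -> illegal
(6,3): flips 1 -> legal
(6,4): flips 1 -> legal
(6,5): flips 1 -> legal

Answer: (0,4) (1,2) (1,3) (2,1) (2,5) (3,5) (4,0) (5,2) (5,3) (6,1) (6,3) (6,4) (6,5)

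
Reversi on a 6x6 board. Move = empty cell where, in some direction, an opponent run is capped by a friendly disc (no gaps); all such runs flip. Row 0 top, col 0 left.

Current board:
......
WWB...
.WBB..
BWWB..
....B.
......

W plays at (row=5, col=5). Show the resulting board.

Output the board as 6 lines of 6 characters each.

Answer: ......
WWB...
.WWB..
BWWW..
....W.
.....W

Derivation:
Place W at (5,5); scan 8 dirs for brackets.
Dir NW: opp run (4,4) (3,3) (2,2) capped by W -> flip
Dir N: first cell '.' (not opp) -> no flip
Dir NE: edge -> no flip
Dir W: first cell '.' (not opp) -> no flip
Dir E: edge -> no flip
Dir SW: edge -> no flip
Dir S: edge -> no flip
Dir SE: edge -> no flip
All flips: (2,2) (3,3) (4,4)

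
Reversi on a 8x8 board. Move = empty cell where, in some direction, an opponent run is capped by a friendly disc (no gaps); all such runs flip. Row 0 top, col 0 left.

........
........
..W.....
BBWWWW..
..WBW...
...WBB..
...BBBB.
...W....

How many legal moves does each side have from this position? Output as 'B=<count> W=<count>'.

Answer: B=10 W=9

Derivation:
-- B to move --
(1,1): flips 3 -> legal
(1,2): no bracket -> illegal
(1,3): flips 1 -> legal
(2,1): flips 1 -> legal
(2,3): flips 1 -> legal
(2,4): flips 2 -> legal
(2,5): flips 1 -> legal
(2,6): no bracket -> illegal
(3,6): flips 4 -> legal
(4,1): flips 1 -> legal
(4,5): flips 1 -> legal
(4,6): no bracket -> illegal
(5,1): no bracket -> illegal
(5,2): flips 1 -> legal
(6,2): no bracket -> illegal
(7,2): no bracket -> illegal
(7,4): no bracket -> illegal
B mobility = 10
-- W to move --
(2,0): flips 1 -> legal
(2,1): no bracket -> illegal
(4,0): flips 1 -> legal
(4,1): no bracket -> illegal
(4,5): no bracket -> illegal
(4,6): flips 2 -> legal
(5,2): flips 1 -> legal
(5,6): flips 2 -> legal
(5,7): no bracket -> illegal
(6,2): no bracket -> illegal
(6,7): no bracket -> illegal
(7,2): no bracket -> illegal
(7,4): flips 2 -> legal
(7,5): flips 1 -> legal
(7,6): flips 3 -> legal
(7,7): flips 2 -> legal
W mobility = 9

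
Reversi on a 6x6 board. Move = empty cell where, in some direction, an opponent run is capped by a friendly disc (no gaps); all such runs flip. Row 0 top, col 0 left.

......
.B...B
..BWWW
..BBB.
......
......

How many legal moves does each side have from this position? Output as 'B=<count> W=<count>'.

-- B to move --
(1,2): flips 1 -> legal
(1,3): flips 1 -> legal
(1,4): flips 2 -> legal
(3,5): flips 1 -> legal
B mobility = 4
-- W to move --
(0,0): no bracket -> illegal
(0,1): no bracket -> illegal
(0,2): no bracket -> illegal
(0,4): no bracket -> illegal
(0,5): flips 1 -> legal
(1,0): no bracket -> illegal
(1,2): no bracket -> illegal
(1,3): no bracket -> illegal
(1,4): no bracket -> illegal
(2,0): no bracket -> illegal
(2,1): flips 1 -> legal
(3,1): no bracket -> illegal
(3,5): no bracket -> illegal
(4,1): flips 1 -> legal
(4,2): flips 1 -> legal
(4,3): flips 2 -> legal
(4,4): flips 1 -> legal
(4,5): flips 1 -> legal
W mobility = 7

Answer: B=4 W=7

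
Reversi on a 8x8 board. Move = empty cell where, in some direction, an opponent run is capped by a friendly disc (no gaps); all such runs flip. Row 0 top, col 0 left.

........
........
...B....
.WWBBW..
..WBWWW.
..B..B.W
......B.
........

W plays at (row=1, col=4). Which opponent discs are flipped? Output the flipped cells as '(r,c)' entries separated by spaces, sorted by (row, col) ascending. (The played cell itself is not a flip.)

Dir NW: first cell '.' (not opp) -> no flip
Dir N: first cell '.' (not opp) -> no flip
Dir NE: first cell '.' (not opp) -> no flip
Dir W: first cell '.' (not opp) -> no flip
Dir E: first cell '.' (not opp) -> no flip
Dir SW: opp run (2,3) capped by W -> flip
Dir S: first cell '.' (not opp) -> no flip
Dir SE: first cell '.' (not opp) -> no flip

Answer: (2,3)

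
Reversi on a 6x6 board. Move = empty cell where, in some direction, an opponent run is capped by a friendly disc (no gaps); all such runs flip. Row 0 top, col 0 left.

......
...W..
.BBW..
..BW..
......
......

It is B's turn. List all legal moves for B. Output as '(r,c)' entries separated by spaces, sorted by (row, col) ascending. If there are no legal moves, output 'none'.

(0,2): no bracket -> illegal
(0,3): no bracket -> illegal
(0,4): flips 1 -> legal
(1,2): no bracket -> illegal
(1,4): flips 1 -> legal
(2,4): flips 1 -> legal
(3,4): flips 1 -> legal
(4,2): no bracket -> illegal
(4,3): no bracket -> illegal
(4,4): flips 1 -> legal

Answer: (0,4) (1,4) (2,4) (3,4) (4,4)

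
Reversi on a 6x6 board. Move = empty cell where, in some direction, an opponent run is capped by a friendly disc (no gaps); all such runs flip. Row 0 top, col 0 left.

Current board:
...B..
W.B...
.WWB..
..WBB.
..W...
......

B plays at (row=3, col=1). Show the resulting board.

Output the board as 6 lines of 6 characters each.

Place B at (3,1); scan 8 dirs for brackets.
Dir NW: first cell '.' (not opp) -> no flip
Dir N: opp run (2,1), next='.' -> no flip
Dir NE: opp run (2,2), next='.' -> no flip
Dir W: first cell '.' (not opp) -> no flip
Dir E: opp run (3,2) capped by B -> flip
Dir SW: first cell '.' (not opp) -> no flip
Dir S: first cell '.' (not opp) -> no flip
Dir SE: opp run (4,2), next='.' -> no flip
All flips: (3,2)

Answer: ...B..
W.B...
.WWB..
.BBBB.
..W...
......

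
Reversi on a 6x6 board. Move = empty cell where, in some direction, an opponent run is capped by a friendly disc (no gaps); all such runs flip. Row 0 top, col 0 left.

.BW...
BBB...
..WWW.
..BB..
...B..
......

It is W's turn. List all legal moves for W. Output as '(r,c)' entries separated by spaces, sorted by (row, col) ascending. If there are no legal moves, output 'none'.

(0,0): flips 2 -> legal
(0,3): no bracket -> illegal
(1,3): no bracket -> illegal
(2,0): flips 1 -> legal
(2,1): no bracket -> illegal
(3,1): no bracket -> illegal
(3,4): no bracket -> illegal
(4,1): flips 1 -> legal
(4,2): flips 2 -> legal
(4,4): flips 1 -> legal
(5,2): no bracket -> illegal
(5,3): flips 2 -> legal
(5,4): no bracket -> illegal

Answer: (0,0) (2,0) (4,1) (4,2) (4,4) (5,3)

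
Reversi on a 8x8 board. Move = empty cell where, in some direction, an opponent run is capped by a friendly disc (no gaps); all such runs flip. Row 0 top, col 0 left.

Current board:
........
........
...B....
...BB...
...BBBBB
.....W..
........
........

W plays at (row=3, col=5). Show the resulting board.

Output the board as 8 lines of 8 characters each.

Answer: ........
........
...B....
...BBW..
...BBWBB
.....W..
........
........

Derivation:
Place W at (3,5); scan 8 dirs for brackets.
Dir NW: first cell '.' (not opp) -> no flip
Dir N: first cell '.' (not opp) -> no flip
Dir NE: first cell '.' (not opp) -> no flip
Dir W: opp run (3,4) (3,3), next='.' -> no flip
Dir E: first cell '.' (not opp) -> no flip
Dir SW: opp run (4,4), next='.' -> no flip
Dir S: opp run (4,5) capped by W -> flip
Dir SE: opp run (4,6), next='.' -> no flip
All flips: (4,5)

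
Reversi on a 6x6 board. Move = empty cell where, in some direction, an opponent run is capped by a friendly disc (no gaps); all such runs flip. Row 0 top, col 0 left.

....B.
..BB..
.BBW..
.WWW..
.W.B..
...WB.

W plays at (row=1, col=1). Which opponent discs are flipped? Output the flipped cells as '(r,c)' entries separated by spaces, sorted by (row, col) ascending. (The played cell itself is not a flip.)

Dir NW: first cell '.' (not opp) -> no flip
Dir N: first cell '.' (not opp) -> no flip
Dir NE: first cell '.' (not opp) -> no flip
Dir W: first cell '.' (not opp) -> no flip
Dir E: opp run (1,2) (1,3), next='.' -> no flip
Dir SW: first cell '.' (not opp) -> no flip
Dir S: opp run (2,1) capped by W -> flip
Dir SE: opp run (2,2) capped by W -> flip

Answer: (2,1) (2,2)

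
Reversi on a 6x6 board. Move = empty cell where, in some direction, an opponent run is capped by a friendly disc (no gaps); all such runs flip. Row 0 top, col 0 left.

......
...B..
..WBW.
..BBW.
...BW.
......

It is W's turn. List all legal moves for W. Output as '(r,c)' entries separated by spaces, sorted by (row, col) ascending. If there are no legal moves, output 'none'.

Answer: (0,2) (0,4) (1,2) (3,1) (4,2) (5,2)

Derivation:
(0,2): flips 1 -> legal
(0,3): no bracket -> illegal
(0,4): flips 1 -> legal
(1,2): flips 1 -> legal
(1,4): no bracket -> illegal
(2,1): no bracket -> illegal
(3,1): flips 2 -> legal
(4,1): no bracket -> illegal
(4,2): flips 3 -> legal
(5,2): flips 1 -> legal
(5,3): no bracket -> illegal
(5,4): no bracket -> illegal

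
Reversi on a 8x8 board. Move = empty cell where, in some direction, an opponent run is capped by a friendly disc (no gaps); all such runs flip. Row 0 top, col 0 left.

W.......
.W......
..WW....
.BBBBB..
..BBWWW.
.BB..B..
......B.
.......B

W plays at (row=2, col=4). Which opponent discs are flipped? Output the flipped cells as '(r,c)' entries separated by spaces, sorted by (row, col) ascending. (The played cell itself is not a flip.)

Answer: (3,4) (3,5)

Derivation:
Dir NW: first cell '.' (not opp) -> no flip
Dir N: first cell '.' (not opp) -> no flip
Dir NE: first cell '.' (not opp) -> no flip
Dir W: first cell 'W' (not opp) -> no flip
Dir E: first cell '.' (not opp) -> no flip
Dir SW: opp run (3,3) (4,2) (5,1), next='.' -> no flip
Dir S: opp run (3,4) capped by W -> flip
Dir SE: opp run (3,5) capped by W -> flip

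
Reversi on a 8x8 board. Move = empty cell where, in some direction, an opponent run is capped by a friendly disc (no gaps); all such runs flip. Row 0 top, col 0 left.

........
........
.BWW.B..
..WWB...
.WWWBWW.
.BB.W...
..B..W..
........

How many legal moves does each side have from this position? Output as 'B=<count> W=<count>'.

-- B to move --
(1,1): flips 2 -> legal
(1,2): flips 4 -> legal
(1,3): no bracket -> illegal
(1,4): no bracket -> illegal
(2,4): flips 4 -> legal
(3,0): flips 1 -> legal
(3,1): flips 3 -> legal
(3,5): no bracket -> illegal
(3,6): no bracket -> illegal
(3,7): no bracket -> illegal
(4,0): flips 3 -> legal
(4,7): flips 2 -> legal
(5,0): no bracket -> illegal
(5,3): no bracket -> illegal
(5,5): no bracket -> illegal
(5,6): flips 1 -> legal
(5,7): no bracket -> illegal
(6,3): no bracket -> illegal
(6,4): flips 1 -> legal
(6,6): no bracket -> illegal
(7,4): no bracket -> illegal
(7,5): no bracket -> illegal
(7,6): flips 4 -> legal
B mobility = 10
-- W to move --
(1,0): flips 1 -> legal
(1,1): no bracket -> illegal
(1,2): no bracket -> illegal
(1,4): no bracket -> illegal
(1,5): no bracket -> illegal
(1,6): flips 2 -> legal
(2,0): flips 1 -> legal
(2,4): flips 2 -> legal
(2,6): no bracket -> illegal
(3,0): no bracket -> illegal
(3,1): no bracket -> illegal
(3,5): flips 1 -> legal
(3,6): no bracket -> illegal
(4,0): no bracket -> illegal
(5,0): no bracket -> illegal
(5,3): no bracket -> illegal
(5,5): flips 1 -> legal
(6,0): flips 1 -> legal
(6,1): flips 2 -> legal
(6,3): flips 1 -> legal
(7,1): no bracket -> illegal
(7,2): flips 2 -> legal
(7,3): no bracket -> illegal
W mobility = 10

Answer: B=10 W=10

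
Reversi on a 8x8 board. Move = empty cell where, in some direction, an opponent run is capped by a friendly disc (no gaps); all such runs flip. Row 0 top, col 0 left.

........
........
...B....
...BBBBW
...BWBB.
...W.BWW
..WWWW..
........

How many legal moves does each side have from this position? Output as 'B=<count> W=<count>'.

Answer: B=6 W=11

Derivation:
-- B to move --
(2,6): no bracket -> illegal
(2,7): no bracket -> illegal
(4,2): no bracket -> illegal
(4,7): no bracket -> illegal
(5,1): no bracket -> illegal
(5,2): no bracket -> illegal
(5,4): flips 1 -> legal
(6,1): no bracket -> illegal
(6,6): flips 1 -> legal
(6,7): flips 1 -> legal
(7,1): flips 3 -> legal
(7,2): no bracket -> illegal
(7,3): flips 3 -> legal
(7,4): no bracket -> illegal
(7,5): flips 1 -> legal
(7,6): no bracket -> illegal
B mobility = 6
-- W to move --
(1,2): flips 3 -> legal
(1,3): flips 3 -> legal
(1,4): no bracket -> illegal
(2,2): flips 1 -> legal
(2,4): flips 3 -> legal
(2,5): flips 3 -> legal
(2,6): flips 3 -> legal
(2,7): no bracket -> illegal
(3,2): flips 4 -> legal
(4,2): flips 1 -> legal
(4,7): flips 2 -> legal
(5,2): no bracket -> illegal
(5,4): flips 1 -> legal
(6,6): flips 1 -> legal
W mobility = 11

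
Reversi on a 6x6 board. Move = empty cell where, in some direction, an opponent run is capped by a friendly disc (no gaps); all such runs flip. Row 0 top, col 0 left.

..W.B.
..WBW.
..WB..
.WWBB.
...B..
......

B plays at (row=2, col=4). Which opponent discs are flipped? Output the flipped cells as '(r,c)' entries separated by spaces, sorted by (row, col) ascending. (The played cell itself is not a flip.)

Answer: (1,4)

Derivation:
Dir NW: first cell 'B' (not opp) -> no flip
Dir N: opp run (1,4) capped by B -> flip
Dir NE: first cell '.' (not opp) -> no flip
Dir W: first cell 'B' (not opp) -> no flip
Dir E: first cell '.' (not opp) -> no flip
Dir SW: first cell 'B' (not opp) -> no flip
Dir S: first cell 'B' (not opp) -> no flip
Dir SE: first cell '.' (not opp) -> no flip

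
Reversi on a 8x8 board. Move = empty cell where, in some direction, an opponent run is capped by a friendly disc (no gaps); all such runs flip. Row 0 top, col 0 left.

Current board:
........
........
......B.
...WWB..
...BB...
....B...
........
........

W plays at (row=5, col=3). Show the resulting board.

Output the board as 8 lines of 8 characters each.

Answer: ........
........
......B.
...WWB..
...WB...
...WB...
........
........

Derivation:
Place W at (5,3); scan 8 dirs for brackets.
Dir NW: first cell '.' (not opp) -> no flip
Dir N: opp run (4,3) capped by W -> flip
Dir NE: opp run (4,4) (3,5) (2,6), next='.' -> no flip
Dir W: first cell '.' (not opp) -> no flip
Dir E: opp run (5,4), next='.' -> no flip
Dir SW: first cell '.' (not opp) -> no flip
Dir S: first cell '.' (not opp) -> no flip
Dir SE: first cell '.' (not opp) -> no flip
All flips: (4,3)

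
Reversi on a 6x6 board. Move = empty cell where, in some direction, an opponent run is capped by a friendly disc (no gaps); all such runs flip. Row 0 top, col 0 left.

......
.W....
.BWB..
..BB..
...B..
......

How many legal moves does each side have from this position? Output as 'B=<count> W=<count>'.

Answer: B=3 W=5

Derivation:
-- B to move --
(0,0): flips 2 -> legal
(0,1): flips 1 -> legal
(0,2): no bracket -> illegal
(1,0): no bracket -> illegal
(1,2): flips 1 -> legal
(1,3): no bracket -> illegal
(2,0): no bracket -> illegal
(3,1): no bracket -> illegal
B mobility = 3
-- W to move --
(1,0): no bracket -> illegal
(1,2): no bracket -> illegal
(1,3): no bracket -> illegal
(1,4): no bracket -> illegal
(2,0): flips 1 -> legal
(2,4): flips 1 -> legal
(3,0): no bracket -> illegal
(3,1): flips 1 -> legal
(3,4): no bracket -> illegal
(4,1): no bracket -> illegal
(4,2): flips 1 -> legal
(4,4): flips 1 -> legal
(5,2): no bracket -> illegal
(5,3): no bracket -> illegal
(5,4): no bracket -> illegal
W mobility = 5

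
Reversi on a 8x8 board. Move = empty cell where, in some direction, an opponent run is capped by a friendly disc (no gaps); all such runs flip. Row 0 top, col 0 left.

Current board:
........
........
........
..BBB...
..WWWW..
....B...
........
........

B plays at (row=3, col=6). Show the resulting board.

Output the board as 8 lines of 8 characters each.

Place B at (3,6); scan 8 dirs for brackets.
Dir NW: first cell '.' (not opp) -> no flip
Dir N: first cell '.' (not opp) -> no flip
Dir NE: first cell '.' (not opp) -> no flip
Dir W: first cell '.' (not opp) -> no flip
Dir E: first cell '.' (not opp) -> no flip
Dir SW: opp run (4,5) capped by B -> flip
Dir S: first cell '.' (not opp) -> no flip
Dir SE: first cell '.' (not opp) -> no flip
All flips: (4,5)

Answer: ........
........
........
..BBB.B.
..WWWB..
....B...
........
........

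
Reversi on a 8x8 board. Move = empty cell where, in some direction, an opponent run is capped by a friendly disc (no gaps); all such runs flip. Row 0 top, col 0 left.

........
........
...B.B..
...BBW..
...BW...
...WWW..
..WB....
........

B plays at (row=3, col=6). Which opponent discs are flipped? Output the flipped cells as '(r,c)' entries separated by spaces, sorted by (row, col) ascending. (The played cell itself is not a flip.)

Answer: (3,5)

Derivation:
Dir NW: first cell 'B' (not opp) -> no flip
Dir N: first cell '.' (not opp) -> no flip
Dir NE: first cell '.' (not opp) -> no flip
Dir W: opp run (3,5) capped by B -> flip
Dir E: first cell '.' (not opp) -> no flip
Dir SW: first cell '.' (not opp) -> no flip
Dir S: first cell '.' (not opp) -> no flip
Dir SE: first cell '.' (not opp) -> no flip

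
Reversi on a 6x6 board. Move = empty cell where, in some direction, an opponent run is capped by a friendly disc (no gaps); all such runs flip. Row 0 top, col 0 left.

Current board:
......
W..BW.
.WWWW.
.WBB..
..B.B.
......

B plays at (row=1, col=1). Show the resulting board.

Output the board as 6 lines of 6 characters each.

Place B at (1,1); scan 8 dirs for brackets.
Dir NW: first cell '.' (not opp) -> no flip
Dir N: first cell '.' (not opp) -> no flip
Dir NE: first cell '.' (not opp) -> no flip
Dir W: opp run (1,0), next=edge -> no flip
Dir E: first cell '.' (not opp) -> no flip
Dir SW: first cell '.' (not opp) -> no flip
Dir S: opp run (2,1) (3,1), next='.' -> no flip
Dir SE: opp run (2,2) capped by B -> flip
All flips: (2,2)

Answer: ......
WB.BW.
.WBWW.
.WBB..
..B.B.
......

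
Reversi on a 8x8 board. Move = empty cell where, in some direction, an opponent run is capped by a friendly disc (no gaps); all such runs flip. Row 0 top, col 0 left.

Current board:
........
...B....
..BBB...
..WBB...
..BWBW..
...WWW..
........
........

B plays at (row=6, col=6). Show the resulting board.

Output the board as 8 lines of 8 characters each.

Answer: ........
...B....
..BBB...
..WBB...
..BWBW..
...WWB..
......B.
........

Derivation:
Place B at (6,6); scan 8 dirs for brackets.
Dir NW: opp run (5,5) capped by B -> flip
Dir N: first cell '.' (not opp) -> no flip
Dir NE: first cell '.' (not opp) -> no flip
Dir W: first cell '.' (not opp) -> no flip
Dir E: first cell '.' (not opp) -> no flip
Dir SW: first cell '.' (not opp) -> no flip
Dir S: first cell '.' (not opp) -> no flip
Dir SE: first cell '.' (not opp) -> no flip
All flips: (5,5)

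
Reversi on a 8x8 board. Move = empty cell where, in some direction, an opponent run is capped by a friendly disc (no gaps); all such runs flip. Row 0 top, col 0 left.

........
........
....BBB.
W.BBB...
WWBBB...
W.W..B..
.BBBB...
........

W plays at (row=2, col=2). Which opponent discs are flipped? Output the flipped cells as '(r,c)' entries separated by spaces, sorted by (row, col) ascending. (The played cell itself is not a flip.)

Answer: (3,2) (4,2)

Derivation:
Dir NW: first cell '.' (not opp) -> no flip
Dir N: first cell '.' (not opp) -> no flip
Dir NE: first cell '.' (not opp) -> no flip
Dir W: first cell '.' (not opp) -> no flip
Dir E: first cell '.' (not opp) -> no flip
Dir SW: first cell '.' (not opp) -> no flip
Dir S: opp run (3,2) (4,2) capped by W -> flip
Dir SE: opp run (3,3) (4,4) (5,5), next='.' -> no flip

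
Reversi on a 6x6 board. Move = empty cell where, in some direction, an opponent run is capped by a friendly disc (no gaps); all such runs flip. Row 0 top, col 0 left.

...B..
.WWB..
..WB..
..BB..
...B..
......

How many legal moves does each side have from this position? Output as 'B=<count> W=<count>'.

-- B to move --
(0,0): flips 2 -> legal
(0,1): flips 1 -> legal
(0,2): flips 2 -> legal
(1,0): flips 2 -> legal
(2,0): no bracket -> illegal
(2,1): flips 2 -> legal
(3,1): flips 1 -> legal
B mobility = 6
-- W to move --
(0,2): no bracket -> illegal
(0,4): flips 1 -> legal
(1,4): flips 1 -> legal
(2,1): no bracket -> illegal
(2,4): flips 1 -> legal
(3,1): no bracket -> illegal
(3,4): flips 1 -> legal
(4,1): no bracket -> illegal
(4,2): flips 1 -> legal
(4,4): flips 1 -> legal
(5,2): no bracket -> illegal
(5,3): no bracket -> illegal
(5,4): no bracket -> illegal
W mobility = 6

Answer: B=6 W=6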